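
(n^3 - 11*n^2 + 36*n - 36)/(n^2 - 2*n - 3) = (n^2 - 8*n + 12)/(n + 1)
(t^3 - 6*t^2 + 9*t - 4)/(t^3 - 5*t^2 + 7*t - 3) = (t - 4)/(t - 3)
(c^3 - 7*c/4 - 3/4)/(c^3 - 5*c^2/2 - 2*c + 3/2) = (4*c^2 - 4*c - 3)/(2*(2*c^2 - 7*c + 3))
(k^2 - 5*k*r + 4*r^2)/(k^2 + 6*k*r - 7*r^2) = (k - 4*r)/(k + 7*r)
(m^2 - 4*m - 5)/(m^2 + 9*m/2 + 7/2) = 2*(m - 5)/(2*m + 7)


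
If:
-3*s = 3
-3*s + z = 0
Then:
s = -1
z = -3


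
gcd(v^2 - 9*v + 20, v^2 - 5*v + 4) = v - 4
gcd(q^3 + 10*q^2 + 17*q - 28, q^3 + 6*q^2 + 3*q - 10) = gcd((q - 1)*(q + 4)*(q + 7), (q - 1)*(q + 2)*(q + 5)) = q - 1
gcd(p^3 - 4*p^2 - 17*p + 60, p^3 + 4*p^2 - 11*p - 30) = p - 3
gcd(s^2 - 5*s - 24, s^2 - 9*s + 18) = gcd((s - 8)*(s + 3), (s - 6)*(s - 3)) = 1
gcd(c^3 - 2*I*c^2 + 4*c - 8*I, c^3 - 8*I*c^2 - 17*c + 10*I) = c - 2*I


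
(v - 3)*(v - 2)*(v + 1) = v^3 - 4*v^2 + v + 6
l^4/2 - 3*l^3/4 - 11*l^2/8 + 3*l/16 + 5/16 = (l/2 + 1/4)*(l - 5/2)*(l - 1/2)*(l + 1)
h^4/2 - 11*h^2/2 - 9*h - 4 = (h/2 + 1)*(h - 4)*(h + 1)^2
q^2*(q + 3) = q^3 + 3*q^2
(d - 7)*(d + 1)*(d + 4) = d^3 - 2*d^2 - 31*d - 28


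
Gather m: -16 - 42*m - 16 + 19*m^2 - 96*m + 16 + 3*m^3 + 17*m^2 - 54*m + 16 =3*m^3 + 36*m^2 - 192*m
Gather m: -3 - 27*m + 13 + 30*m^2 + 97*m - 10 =30*m^2 + 70*m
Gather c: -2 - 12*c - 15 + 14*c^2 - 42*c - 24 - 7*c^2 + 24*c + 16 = 7*c^2 - 30*c - 25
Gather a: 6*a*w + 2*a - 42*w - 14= a*(6*w + 2) - 42*w - 14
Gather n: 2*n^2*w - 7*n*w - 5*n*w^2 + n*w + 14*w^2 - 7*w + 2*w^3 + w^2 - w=2*n^2*w + n*(-5*w^2 - 6*w) + 2*w^3 + 15*w^2 - 8*w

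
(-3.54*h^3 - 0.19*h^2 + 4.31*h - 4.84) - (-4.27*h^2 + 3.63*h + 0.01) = -3.54*h^3 + 4.08*h^2 + 0.68*h - 4.85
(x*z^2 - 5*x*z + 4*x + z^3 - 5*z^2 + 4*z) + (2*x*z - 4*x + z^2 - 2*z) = x*z^2 - 3*x*z + z^3 - 4*z^2 + 2*z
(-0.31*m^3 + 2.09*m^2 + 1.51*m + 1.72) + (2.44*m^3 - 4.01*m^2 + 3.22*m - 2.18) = 2.13*m^3 - 1.92*m^2 + 4.73*m - 0.46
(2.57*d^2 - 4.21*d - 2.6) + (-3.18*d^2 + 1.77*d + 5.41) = -0.61*d^2 - 2.44*d + 2.81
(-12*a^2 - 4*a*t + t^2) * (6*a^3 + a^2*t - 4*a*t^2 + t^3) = -72*a^5 - 36*a^4*t + 50*a^3*t^2 + 5*a^2*t^3 - 8*a*t^4 + t^5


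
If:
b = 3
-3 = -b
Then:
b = 3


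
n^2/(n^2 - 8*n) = n/(n - 8)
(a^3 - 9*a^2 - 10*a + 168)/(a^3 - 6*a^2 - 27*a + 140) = (a^2 - 2*a - 24)/(a^2 + a - 20)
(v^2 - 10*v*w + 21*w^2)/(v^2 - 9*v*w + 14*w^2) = (v - 3*w)/(v - 2*w)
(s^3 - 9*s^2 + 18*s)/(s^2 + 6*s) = (s^2 - 9*s + 18)/(s + 6)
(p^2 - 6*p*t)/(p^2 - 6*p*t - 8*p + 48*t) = p/(p - 8)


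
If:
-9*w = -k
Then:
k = 9*w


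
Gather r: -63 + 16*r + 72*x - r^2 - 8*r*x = -r^2 + r*(16 - 8*x) + 72*x - 63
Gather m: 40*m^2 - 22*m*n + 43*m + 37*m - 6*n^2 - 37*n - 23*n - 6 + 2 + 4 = 40*m^2 + m*(80 - 22*n) - 6*n^2 - 60*n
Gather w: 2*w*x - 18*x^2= 2*w*x - 18*x^2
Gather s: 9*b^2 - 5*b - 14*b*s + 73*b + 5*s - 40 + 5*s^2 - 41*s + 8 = 9*b^2 + 68*b + 5*s^2 + s*(-14*b - 36) - 32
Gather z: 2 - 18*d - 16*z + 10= -18*d - 16*z + 12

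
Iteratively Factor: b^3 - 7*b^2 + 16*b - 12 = (b - 2)*(b^2 - 5*b + 6) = (b - 2)^2*(b - 3)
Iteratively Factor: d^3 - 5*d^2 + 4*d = (d)*(d^2 - 5*d + 4) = d*(d - 4)*(d - 1)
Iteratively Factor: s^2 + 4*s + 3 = (s + 1)*(s + 3)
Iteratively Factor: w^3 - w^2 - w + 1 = (w + 1)*(w^2 - 2*w + 1) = (w - 1)*(w + 1)*(w - 1)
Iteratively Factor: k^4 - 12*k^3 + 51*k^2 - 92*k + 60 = (k - 2)*(k^3 - 10*k^2 + 31*k - 30) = (k - 2)^2*(k^2 - 8*k + 15) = (k - 3)*(k - 2)^2*(k - 5)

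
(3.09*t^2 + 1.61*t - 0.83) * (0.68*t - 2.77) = 2.1012*t^3 - 7.4645*t^2 - 5.0241*t + 2.2991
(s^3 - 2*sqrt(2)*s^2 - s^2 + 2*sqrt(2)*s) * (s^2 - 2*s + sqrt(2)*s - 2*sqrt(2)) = s^5 - 3*s^4 - sqrt(2)*s^4 - 2*s^3 + 3*sqrt(2)*s^3 - 2*sqrt(2)*s^2 + 12*s^2 - 8*s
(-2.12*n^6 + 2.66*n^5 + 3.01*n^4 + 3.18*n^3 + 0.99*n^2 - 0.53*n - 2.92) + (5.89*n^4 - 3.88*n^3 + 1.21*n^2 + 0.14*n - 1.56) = -2.12*n^6 + 2.66*n^5 + 8.9*n^4 - 0.7*n^3 + 2.2*n^2 - 0.39*n - 4.48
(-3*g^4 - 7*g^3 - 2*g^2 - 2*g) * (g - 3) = -3*g^5 + 2*g^4 + 19*g^3 + 4*g^2 + 6*g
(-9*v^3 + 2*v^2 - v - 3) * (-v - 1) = 9*v^4 + 7*v^3 - v^2 + 4*v + 3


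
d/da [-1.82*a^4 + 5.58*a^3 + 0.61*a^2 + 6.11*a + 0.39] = -7.28*a^3 + 16.74*a^2 + 1.22*a + 6.11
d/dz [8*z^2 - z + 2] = 16*z - 1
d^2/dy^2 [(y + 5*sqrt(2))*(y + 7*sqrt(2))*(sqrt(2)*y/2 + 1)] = 3*sqrt(2)*y + 26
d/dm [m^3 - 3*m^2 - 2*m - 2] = 3*m^2 - 6*m - 2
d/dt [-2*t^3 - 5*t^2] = 2*t*(-3*t - 5)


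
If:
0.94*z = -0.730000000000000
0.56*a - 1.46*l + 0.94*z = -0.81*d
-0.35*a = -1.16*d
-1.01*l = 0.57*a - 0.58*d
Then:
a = 0.53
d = 0.16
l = -0.21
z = -0.78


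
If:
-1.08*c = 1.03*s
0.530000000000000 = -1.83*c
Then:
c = -0.29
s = 0.30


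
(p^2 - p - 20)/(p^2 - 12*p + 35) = (p + 4)/(p - 7)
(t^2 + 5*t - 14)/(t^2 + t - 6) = (t + 7)/(t + 3)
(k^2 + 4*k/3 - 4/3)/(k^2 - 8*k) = (3*k^2 + 4*k - 4)/(3*k*(k - 8))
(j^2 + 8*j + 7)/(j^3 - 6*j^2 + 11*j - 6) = (j^2 + 8*j + 7)/(j^3 - 6*j^2 + 11*j - 6)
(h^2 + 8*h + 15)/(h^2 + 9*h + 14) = (h^2 + 8*h + 15)/(h^2 + 9*h + 14)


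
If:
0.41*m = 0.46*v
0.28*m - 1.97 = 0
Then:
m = 7.04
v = 6.27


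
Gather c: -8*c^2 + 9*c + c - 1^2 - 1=-8*c^2 + 10*c - 2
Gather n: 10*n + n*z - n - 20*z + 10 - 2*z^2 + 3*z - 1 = n*(z + 9) - 2*z^2 - 17*z + 9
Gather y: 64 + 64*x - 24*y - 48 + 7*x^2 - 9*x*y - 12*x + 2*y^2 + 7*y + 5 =7*x^2 + 52*x + 2*y^2 + y*(-9*x - 17) + 21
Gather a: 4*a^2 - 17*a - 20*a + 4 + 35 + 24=4*a^2 - 37*a + 63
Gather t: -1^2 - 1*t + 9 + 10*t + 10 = 9*t + 18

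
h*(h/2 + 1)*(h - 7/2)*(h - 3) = h^4/2 - 9*h^3/4 - 5*h^2/4 + 21*h/2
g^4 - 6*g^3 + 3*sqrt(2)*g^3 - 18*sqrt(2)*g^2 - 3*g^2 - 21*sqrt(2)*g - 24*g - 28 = (g - 7)*(g + 1)*(g + sqrt(2))*(g + 2*sqrt(2))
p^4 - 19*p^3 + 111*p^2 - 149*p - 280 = (p - 8)*(p - 7)*(p - 5)*(p + 1)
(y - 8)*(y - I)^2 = y^3 - 8*y^2 - 2*I*y^2 - y + 16*I*y + 8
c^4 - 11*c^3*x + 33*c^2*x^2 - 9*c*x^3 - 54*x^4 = (c - 6*x)*(c - 3*x)^2*(c + x)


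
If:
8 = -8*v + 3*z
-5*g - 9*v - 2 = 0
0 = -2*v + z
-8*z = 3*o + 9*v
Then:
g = 34/5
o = 100/3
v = -4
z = -8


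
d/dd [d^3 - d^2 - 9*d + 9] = 3*d^2 - 2*d - 9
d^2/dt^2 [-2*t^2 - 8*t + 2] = -4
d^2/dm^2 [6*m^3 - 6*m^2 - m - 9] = 36*m - 12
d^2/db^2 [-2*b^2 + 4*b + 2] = -4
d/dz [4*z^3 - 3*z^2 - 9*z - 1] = 12*z^2 - 6*z - 9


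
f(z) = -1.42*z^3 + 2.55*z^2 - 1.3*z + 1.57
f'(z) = -4.26*z^2 + 5.1*z - 1.3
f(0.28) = 1.37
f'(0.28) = -0.21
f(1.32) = 1.03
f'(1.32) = -1.99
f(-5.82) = 375.45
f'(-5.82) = -175.28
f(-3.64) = 108.57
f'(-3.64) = -76.31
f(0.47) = 1.37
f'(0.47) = 0.16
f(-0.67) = 4.01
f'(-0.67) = -6.63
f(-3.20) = 78.37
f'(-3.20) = -61.24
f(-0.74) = 4.50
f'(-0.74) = -7.41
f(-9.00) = 1255.00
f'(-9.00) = -392.26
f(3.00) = -17.72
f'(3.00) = -24.34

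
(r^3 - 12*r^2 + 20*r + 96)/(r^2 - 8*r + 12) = (r^2 - 6*r - 16)/(r - 2)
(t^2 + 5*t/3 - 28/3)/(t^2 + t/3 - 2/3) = (3*t^2 + 5*t - 28)/(3*t^2 + t - 2)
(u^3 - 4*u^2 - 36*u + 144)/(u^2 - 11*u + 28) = (u^2 - 36)/(u - 7)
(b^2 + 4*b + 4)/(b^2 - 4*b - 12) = (b + 2)/(b - 6)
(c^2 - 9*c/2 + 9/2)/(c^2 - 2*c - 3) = (c - 3/2)/(c + 1)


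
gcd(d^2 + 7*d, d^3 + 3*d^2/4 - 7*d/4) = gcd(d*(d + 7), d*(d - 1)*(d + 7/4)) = d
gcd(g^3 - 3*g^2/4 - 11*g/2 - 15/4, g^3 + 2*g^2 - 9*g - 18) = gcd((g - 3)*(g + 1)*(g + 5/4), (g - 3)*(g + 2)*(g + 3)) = g - 3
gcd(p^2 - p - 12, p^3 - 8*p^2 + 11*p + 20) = p - 4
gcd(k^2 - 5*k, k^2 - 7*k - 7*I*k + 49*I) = 1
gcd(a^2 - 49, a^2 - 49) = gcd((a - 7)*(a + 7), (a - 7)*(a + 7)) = a^2 - 49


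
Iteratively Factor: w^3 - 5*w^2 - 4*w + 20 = (w - 5)*(w^2 - 4) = (w - 5)*(w + 2)*(w - 2)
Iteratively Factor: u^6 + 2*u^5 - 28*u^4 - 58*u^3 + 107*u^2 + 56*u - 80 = (u - 1)*(u^5 + 3*u^4 - 25*u^3 - 83*u^2 + 24*u + 80) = (u - 1)*(u + 1)*(u^4 + 2*u^3 - 27*u^2 - 56*u + 80) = (u - 1)^2*(u + 1)*(u^3 + 3*u^2 - 24*u - 80) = (u - 5)*(u - 1)^2*(u + 1)*(u^2 + 8*u + 16) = (u - 5)*(u - 1)^2*(u + 1)*(u + 4)*(u + 4)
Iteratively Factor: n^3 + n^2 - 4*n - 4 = (n - 2)*(n^2 + 3*n + 2) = (n - 2)*(n + 1)*(n + 2)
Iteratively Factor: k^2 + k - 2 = (k + 2)*(k - 1)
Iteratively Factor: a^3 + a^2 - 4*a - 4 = (a + 2)*(a^2 - a - 2) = (a - 2)*(a + 2)*(a + 1)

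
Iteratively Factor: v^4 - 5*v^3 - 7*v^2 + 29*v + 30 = (v + 2)*(v^3 - 7*v^2 + 7*v + 15) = (v + 1)*(v + 2)*(v^2 - 8*v + 15) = (v - 3)*(v + 1)*(v + 2)*(v - 5)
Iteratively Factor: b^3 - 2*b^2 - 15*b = (b + 3)*(b^2 - 5*b) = b*(b + 3)*(b - 5)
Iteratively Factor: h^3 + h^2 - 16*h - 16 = (h - 4)*(h^2 + 5*h + 4) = (h - 4)*(h + 4)*(h + 1)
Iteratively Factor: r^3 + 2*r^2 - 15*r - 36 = (r - 4)*(r^2 + 6*r + 9) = (r - 4)*(r + 3)*(r + 3)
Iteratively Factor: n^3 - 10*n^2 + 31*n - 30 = (n - 2)*(n^2 - 8*n + 15) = (n - 3)*(n - 2)*(n - 5)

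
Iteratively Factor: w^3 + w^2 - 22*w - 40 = (w - 5)*(w^2 + 6*w + 8) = (w - 5)*(w + 4)*(w + 2)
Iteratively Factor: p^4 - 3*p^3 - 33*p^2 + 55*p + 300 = (p - 5)*(p^3 + 2*p^2 - 23*p - 60) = (p - 5)*(p + 4)*(p^2 - 2*p - 15) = (p - 5)*(p + 3)*(p + 4)*(p - 5)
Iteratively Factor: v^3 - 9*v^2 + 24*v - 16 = (v - 4)*(v^2 - 5*v + 4) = (v - 4)*(v - 1)*(v - 4)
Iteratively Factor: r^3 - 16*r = (r - 4)*(r^2 + 4*r) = r*(r - 4)*(r + 4)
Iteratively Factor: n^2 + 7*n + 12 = (n + 3)*(n + 4)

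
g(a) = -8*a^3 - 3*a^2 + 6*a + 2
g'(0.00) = 6.00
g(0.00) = 2.00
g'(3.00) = -228.00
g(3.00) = -223.00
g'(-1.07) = -15.06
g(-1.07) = 1.95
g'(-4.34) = -420.01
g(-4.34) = 573.43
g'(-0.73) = -2.41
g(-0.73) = -0.87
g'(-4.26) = -403.98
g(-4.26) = 540.47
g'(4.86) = -590.03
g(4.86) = -958.03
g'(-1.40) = -32.64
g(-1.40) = 9.67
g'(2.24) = -127.86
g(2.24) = -89.53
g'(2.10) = -112.44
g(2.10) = -72.72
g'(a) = -24*a^2 - 6*a + 6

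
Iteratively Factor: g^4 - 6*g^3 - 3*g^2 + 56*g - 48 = (g - 4)*(g^3 - 2*g^2 - 11*g + 12) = (g - 4)*(g - 1)*(g^2 - g - 12) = (g - 4)^2*(g - 1)*(g + 3)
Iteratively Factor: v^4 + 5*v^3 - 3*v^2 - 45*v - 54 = (v - 3)*(v^3 + 8*v^2 + 21*v + 18) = (v - 3)*(v + 3)*(v^2 + 5*v + 6) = (v - 3)*(v + 3)^2*(v + 2)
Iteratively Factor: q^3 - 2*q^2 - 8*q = (q - 4)*(q^2 + 2*q) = (q - 4)*(q + 2)*(q)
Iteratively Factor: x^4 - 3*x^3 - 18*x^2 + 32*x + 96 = (x - 4)*(x^3 + x^2 - 14*x - 24) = (x - 4)*(x + 2)*(x^2 - x - 12) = (x - 4)^2*(x + 2)*(x + 3)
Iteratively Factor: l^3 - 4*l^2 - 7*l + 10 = (l - 1)*(l^2 - 3*l - 10) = (l - 1)*(l + 2)*(l - 5)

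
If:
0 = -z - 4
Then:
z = -4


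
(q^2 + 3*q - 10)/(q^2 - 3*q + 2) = (q + 5)/(q - 1)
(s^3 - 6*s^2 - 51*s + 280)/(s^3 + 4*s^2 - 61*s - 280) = (s - 5)/(s + 5)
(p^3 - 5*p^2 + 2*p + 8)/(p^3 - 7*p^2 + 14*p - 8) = (p + 1)/(p - 1)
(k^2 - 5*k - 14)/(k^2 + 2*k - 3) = (k^2 - 5*k - 14)/(k^2 + 2*k - 3)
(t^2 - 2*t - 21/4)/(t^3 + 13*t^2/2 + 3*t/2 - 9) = (t - 7/2)/(t^2 + 5*t - 6)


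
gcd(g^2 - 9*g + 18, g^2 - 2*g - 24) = g - 6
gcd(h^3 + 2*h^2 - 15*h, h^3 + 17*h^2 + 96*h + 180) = h + 5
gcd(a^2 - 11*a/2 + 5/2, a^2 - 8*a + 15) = a - 5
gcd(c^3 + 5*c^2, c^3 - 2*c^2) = c^2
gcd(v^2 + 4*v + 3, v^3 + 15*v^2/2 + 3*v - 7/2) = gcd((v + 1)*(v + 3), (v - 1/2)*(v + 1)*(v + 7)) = v + 1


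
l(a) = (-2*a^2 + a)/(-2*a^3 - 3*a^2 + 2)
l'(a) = (1 - 4*a)/(-2*a^3 - 3*a^2 + 2) + (-2*a^2 + a)*(6*a^2 + 6*a)/(-2*a^3 - 3*a^2 + 2)^2 = (-6*a^2*(a + 1)*(2*a - 1) + (4*a - 1)*(2*a^3 + 3*a^2 - 2))/(2*a^3 + 3*a^2 - 2)^2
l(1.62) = 0.25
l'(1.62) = -0.07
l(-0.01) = -0.01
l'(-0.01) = 0.52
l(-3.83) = -0.47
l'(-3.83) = -0.20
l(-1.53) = -2.90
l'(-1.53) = -3.27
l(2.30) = 0.22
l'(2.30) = -0.04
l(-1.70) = -2.37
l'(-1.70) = -2.89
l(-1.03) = -3.14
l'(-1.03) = 4.52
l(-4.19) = -0.41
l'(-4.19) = -0.15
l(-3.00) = -0.72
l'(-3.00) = -0.45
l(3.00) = 0.19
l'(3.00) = -0.03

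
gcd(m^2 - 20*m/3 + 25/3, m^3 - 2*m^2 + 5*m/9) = m - 5/3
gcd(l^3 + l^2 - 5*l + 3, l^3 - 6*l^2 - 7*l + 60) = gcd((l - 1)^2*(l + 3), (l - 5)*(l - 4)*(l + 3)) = l + 3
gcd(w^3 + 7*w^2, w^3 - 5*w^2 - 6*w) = w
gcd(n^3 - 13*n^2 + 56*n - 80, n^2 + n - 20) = n - 4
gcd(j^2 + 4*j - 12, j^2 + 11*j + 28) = 1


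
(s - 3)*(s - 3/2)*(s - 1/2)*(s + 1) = s^4 - 4*s^3 + 7*s^2/4 + 9*s/2 - 9/4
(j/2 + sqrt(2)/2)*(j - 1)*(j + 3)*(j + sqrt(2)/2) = j^4/2 + j^3 + 3*sqrt(2)*j^3/4 - j^2 + 3*sqrt(2)*j^2/2 - 9*sqrt(2)*j/4 + j - 3/2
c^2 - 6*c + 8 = (c - 4)*(c - 2)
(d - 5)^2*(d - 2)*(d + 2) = d^4 - 10*d^3 + 21*d^2 + 40*d - 100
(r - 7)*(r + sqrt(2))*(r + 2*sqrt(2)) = r^3 - 7*r^2 + 3*sqrt(2)*r^2 - 21*sqrt(2)*r + 4*r - 28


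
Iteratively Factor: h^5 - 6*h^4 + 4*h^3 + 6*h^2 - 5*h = (h)*(h^4 - 6*h^3 + 4*h^2 + 6*h - 5) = h*(h - 5)*(h^3 - h^2 - h + 1) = h*(h - 5)*(h + 1)*(h^2 - 2*h + 1) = h*(h - 5)*(h - 1)*(h + 1)*(h - 1)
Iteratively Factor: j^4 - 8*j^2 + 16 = (j + 2)*(j^3 - 2*j^2 - 4*j + 8) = (j + 2)^2*(j^2 - 4*j + 4) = (j - 2)*(j + 2)^2*(j - 2)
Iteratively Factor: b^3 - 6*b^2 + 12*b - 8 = (b - 2)*(b^2 - 4*b + 4) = (b - 2)^2*(b - 2)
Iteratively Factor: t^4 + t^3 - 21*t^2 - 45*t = (t - 5)*(t^3 + 6*t^2 + 9*t) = t*(t - 5)*(t^2 + 6*t + 9) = t*(t - 5)*(t + 3)*(t + 3)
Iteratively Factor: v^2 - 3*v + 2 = (v - 1)*(v - 2)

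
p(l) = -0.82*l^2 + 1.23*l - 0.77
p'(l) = 1.23 - 1.64*l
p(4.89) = -14.36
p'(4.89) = -6.79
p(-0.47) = -1.53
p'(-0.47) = 2.00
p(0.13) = -0.62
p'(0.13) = 1.02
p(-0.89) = -2.51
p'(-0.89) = 2.69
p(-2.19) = -7.40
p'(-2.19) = 4.82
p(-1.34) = -3.89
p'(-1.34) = 3.43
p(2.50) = -2.82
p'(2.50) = -2.87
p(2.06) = -1.72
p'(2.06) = -2.15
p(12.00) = -104.09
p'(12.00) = -18.45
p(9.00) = -56.12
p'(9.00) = -13.53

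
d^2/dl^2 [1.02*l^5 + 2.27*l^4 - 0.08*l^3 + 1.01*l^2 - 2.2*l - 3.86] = 20.4*l^3 + 27.24*l^2 - 0.48*l + 2.02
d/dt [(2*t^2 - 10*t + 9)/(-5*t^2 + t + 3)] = 3*(-16*t^2 + 34*t - 13)/(25*t^4 - 10*t^3 - 29*t^2 + 6*t + 9)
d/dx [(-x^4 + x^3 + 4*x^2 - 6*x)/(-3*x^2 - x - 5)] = (6*x^5 + 18*x^3 - 37*x^2 - 40*x + 30)/(9*x^4 + 6*x^3 + 31*x^2 + 10*x + 25)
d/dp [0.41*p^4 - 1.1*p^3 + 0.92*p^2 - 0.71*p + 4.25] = 1.64*p^3 - 3.3*p^2 + 1.84*p - 0.71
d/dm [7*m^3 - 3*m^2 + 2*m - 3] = 21*m^2 - 6*m + 2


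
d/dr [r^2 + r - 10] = 2*r + 1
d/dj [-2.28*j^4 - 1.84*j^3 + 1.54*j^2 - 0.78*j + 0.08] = -9.12*j^3 - 5.52*j^2 + 3.08*j - 0.78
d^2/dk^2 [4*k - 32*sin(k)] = 32*sin(k)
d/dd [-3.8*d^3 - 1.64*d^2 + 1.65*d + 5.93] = -11.4*d^2 - 3.28*d + 1.65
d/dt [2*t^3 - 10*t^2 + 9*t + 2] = 6*t^2 - 20*t + 9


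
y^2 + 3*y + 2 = (y + 1)*(y + 2)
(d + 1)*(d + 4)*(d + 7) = d^3 + 12*d^2 + 39*d + 28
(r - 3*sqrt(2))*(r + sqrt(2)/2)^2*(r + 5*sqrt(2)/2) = r^4 + sqrt(2)*r^3/2 - 31*r^2/2 - 61*sqrt(2)*r/4 - 15/2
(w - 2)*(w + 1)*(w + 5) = w^3 + 4*w^2 - 7*w - 10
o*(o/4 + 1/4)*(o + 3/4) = o^3/4 + 7*o^2/16 + 3*o/16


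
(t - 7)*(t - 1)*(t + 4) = t^3 - 4*t^2 - 25*t + 28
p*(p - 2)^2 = p^3 - 4*p^2 + 4*p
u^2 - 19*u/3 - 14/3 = (u - 7)*(u + 2/3)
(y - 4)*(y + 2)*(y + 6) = y^3 + 4*y^2 - 20*y - 48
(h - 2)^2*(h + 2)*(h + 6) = h^4 + 4*h^3 - 16*h^2 - 16*h + 48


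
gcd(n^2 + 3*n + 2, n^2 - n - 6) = n + 2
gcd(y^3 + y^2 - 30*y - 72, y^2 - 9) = y + 3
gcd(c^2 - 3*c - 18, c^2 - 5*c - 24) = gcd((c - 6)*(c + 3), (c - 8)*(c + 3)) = c + 3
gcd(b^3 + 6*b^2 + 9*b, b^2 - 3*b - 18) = b + 3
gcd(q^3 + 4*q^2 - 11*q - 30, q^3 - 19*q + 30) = q^2 + 2*q - 15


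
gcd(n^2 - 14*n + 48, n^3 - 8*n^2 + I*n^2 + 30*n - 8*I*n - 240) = n - 8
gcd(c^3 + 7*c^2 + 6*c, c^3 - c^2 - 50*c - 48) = c^2 + 7*c + 6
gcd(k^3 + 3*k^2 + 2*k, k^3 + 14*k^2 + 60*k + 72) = k + 2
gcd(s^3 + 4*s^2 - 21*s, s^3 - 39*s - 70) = 1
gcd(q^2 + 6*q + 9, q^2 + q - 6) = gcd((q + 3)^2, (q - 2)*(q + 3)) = q + 3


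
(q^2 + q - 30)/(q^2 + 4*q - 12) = (q - 5)/(q - 2)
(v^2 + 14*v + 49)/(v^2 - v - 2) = (v^2 + 14*v + 49)/(v^2 - v - 2)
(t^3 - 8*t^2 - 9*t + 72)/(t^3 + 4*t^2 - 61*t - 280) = (t^2 - 9)/(t^2 + 12*t + 35)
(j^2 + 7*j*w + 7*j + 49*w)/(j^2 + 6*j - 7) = (j + 7*w)/(j - 1)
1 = 1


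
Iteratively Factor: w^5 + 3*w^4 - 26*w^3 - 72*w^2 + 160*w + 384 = (w - 4)*(w^4 + 7*w^3 + 2*w^2 - 64*w - 96) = (w - 4)*(w - 3)*(w^3 + 10*w^2 + 32*w + 32) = (w - 4)*(w - 3)*(w + 2)*(w^2 + 8*w + 16) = (w - 4)*(w - 3)*(w + 2)*(w + 4)*(w + 4)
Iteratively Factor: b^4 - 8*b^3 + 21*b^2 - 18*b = (b)*(b^3 - 8*b^2 + 21*b - 18) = b*(b - 3)*(b^2 - 5*b + 6) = b*(b - 3)^2*(b - 2)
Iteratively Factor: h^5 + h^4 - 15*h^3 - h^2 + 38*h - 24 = (h - 1)*(h^4 + 2*h^3 - 13*h^2 - 14*h + 24) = (h - 1)*(h + 2)*(h^3 - 13*h + 12) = (h - 1)*(h + 2)*(h + 4)*(h^2 - 4*h + 3) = (h - 3)*(h - 1)*(h + 2)*(h + 4)*(h - 1)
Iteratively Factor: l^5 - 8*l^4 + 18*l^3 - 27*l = (l)*(l^4 - 8*l^3 + 18*l^2 - 27) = l*(l - 3)*(l^3 - 5*l^2 + 3*l + 9) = l*(l - 3)^2*(l^2 - 2*l - 3) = l*(l - 3)^3*(l + 1)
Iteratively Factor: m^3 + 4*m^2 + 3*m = (m + 3)*(m^2 + m) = m*(m + 3)*(m + 1)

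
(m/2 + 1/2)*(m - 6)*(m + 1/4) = m^3/2 - 19*m^2/8 - 29*m/8 - 3/4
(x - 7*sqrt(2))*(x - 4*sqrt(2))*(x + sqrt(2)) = x^3 - 10*sqrt(2)*x^2 + 34*x + 56*sqrt(2)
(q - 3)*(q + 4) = q^2 + q - 12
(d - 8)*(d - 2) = d^2 - 10*d + 16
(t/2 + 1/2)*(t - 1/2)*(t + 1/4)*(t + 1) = t^4/2 + 7*t^3/8 + 3*t^2/16 - t/4 - 1/16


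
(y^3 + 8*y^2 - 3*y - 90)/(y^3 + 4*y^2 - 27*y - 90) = (y^2 + 2*y - 15)/(y^2 - 2*y - 15)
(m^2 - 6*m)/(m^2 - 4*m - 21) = m*(6 - m)/(-m^2 + 4*m + 21)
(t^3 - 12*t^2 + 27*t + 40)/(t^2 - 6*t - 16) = (t^2 - 4*t - 5)/(t + 2)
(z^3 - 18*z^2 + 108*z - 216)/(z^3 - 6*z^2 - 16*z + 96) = (z^2 - 12*z + 36)/(z^2 - 16)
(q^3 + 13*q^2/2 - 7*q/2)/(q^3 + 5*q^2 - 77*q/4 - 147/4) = 2*q*(2*q - 1)/(4*q^2 - 8*q - 21)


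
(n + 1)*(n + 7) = n^2 + 8*n + 7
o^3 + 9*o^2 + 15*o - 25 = (o - 1)*(o + 5)^2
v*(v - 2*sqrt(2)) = v^2 - 2*sqrt(2)*v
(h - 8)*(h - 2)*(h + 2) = h^3 - 8*h^2 - 4*h + 32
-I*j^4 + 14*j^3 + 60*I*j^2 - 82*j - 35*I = (j + I)*(j + 5*I)*(j + 7*I)*(-I*j + 1)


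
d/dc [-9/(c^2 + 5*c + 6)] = 9*(2*c + 5)/(c^2 + 5*c + 6)^2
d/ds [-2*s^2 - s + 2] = -4*s - 1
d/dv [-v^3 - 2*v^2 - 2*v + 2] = -3*v^2 - 4*v - 2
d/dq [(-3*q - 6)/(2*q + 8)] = -3/(q^2 + 8*q + 16)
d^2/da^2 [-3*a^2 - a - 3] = -6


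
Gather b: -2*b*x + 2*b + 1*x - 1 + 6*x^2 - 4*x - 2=b*(2 - 2*x) + 6*x^2 - 3*x - 3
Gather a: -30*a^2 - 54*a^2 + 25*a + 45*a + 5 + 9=-84*a^2 + 70*a + 14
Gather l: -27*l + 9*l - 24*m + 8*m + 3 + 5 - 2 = -18*l - 16*m + 6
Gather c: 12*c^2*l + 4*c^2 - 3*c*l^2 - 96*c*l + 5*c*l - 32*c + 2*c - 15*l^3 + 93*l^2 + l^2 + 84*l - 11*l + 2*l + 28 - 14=c^2*(12*l + 4) + c*(-3*l^2 - 91*l - 30) - 15*l^3 + 94*l^2 + 75*l + 14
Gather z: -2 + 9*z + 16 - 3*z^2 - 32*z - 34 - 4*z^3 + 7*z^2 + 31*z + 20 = -4*z^3 + 4*z^2 + 8*z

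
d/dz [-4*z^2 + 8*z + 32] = 8 - 8*z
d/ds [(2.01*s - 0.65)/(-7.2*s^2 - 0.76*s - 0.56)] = (14.472*s^2 - 9.36*s - 1.6196)/(51.84*s^4 + 10.944*s^3 + 8.6416*s^2 + 0.8512*s + 0.3136)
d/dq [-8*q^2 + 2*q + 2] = 2 - 16*q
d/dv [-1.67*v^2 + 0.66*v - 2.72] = 0.66 - 3.34*v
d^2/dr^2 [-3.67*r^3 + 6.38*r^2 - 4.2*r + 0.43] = 12.76 - 22.02*r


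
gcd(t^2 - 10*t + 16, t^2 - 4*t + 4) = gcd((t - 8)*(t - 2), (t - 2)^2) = t - 2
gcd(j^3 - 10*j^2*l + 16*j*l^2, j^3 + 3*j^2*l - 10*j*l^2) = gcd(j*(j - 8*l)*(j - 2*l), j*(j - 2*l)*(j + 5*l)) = j^2 - 2*j*l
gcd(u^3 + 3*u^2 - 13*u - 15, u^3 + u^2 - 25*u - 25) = u^2 + 6*u + 5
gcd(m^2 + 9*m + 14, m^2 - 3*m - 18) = 1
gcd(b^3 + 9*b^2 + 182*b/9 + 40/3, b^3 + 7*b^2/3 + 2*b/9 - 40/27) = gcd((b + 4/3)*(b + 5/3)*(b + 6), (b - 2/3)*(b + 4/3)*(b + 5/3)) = b^2 + 3*b + 20/9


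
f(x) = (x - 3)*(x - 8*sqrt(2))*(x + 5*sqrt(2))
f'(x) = (x - 3)*(x - 8*sqrt(2)) + (x - 3)*(x + 5*sqrt(2)) + (x - 8*sqrt(2))*(x + 5*sqrt(2))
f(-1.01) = 299.53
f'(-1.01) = -49.58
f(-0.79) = 288.13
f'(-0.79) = -53.96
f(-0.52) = 272.88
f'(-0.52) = -58.93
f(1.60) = 117.92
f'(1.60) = -82.77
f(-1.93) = 335.67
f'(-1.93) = -28.14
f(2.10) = 76.05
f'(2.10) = -84.46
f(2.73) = 22.71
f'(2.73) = -84.46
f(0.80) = 182.06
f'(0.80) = -76.94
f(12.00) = 117.79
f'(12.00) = 190.90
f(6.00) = -208.37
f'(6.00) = -46.18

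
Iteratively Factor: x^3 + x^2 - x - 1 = (x + 1)*(x^2 - 1) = (x + 1)^2*(x - 1)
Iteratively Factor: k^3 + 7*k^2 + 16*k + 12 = (k + 3)*(k^2 + 4*k + 4) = (k + 2)*(k + 3)*(k + 2)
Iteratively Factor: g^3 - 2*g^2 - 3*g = (g - 3)*(g^2 + g) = (g - 3)*(g + 1)*(g)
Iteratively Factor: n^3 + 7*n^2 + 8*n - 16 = (n - 1)*(n^2 + 8*n + 16) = (n - 1)*(n + 4)*(n + 4)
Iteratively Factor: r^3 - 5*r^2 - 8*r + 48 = (r - 4)*(r^2 - r - 12) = (r - 4)^2*(r + 3)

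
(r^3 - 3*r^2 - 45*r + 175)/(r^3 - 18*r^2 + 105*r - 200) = (r + 7)/(r - 8)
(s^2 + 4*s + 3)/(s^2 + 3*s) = (s + 1)/s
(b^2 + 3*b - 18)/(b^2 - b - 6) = (b + 6)/(b + 2)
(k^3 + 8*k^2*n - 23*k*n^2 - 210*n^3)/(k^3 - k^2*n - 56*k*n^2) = (k^2 + k*n - 30*n^2)/(k*(k - 8*n))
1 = 1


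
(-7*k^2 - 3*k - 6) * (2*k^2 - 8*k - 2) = -14*k^4 + 50*k^3 + 26*k^2 + 54*k + 12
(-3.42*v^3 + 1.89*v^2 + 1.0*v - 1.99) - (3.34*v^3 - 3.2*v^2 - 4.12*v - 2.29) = -6.76*v^3 + 5.09*v^2 + 5.12*v + 0.3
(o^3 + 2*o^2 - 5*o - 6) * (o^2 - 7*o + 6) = o^5 - 5*o^4 - 13*o^3 + 41*o^2 + 12*o - 36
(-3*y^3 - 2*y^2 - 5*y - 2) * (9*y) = -27*y^4 - 18*y^3 - 45*y^2 - 18*y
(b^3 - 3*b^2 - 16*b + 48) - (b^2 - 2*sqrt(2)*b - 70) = b^3 - 4*b^2 - 16*b + 2*sqrt(2)*b + 118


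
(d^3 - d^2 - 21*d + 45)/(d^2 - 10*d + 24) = (d^3 - d^2 - 21*d + 45)/(d^2 - 10*d + 24)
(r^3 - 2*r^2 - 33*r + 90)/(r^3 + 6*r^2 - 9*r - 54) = (r - 5)/(r + 3)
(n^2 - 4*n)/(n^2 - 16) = n/(n + 4)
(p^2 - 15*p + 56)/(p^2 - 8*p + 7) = (p - 8)/(p - 1)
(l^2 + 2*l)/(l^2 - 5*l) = (l + 2)/(l - 5)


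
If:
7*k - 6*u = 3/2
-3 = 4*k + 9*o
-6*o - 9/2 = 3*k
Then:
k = -15/2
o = 3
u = -9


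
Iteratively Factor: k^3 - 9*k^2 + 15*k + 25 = (k + 1)*(k^2 - 10*k + 25) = (k - 5)*(k + 1)*(k - 5)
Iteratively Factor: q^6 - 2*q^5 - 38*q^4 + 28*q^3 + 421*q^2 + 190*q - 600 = (q - 1)*(q^5 - q^4 - 39*q^3 - 11*q^2 + 410*q + 600) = (q - 1)*(q + 2)*(q^4 - 3*q^3 - 33*q^2 + 55*q + 300) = (q - 1)*(q + 2)*(q + 3)*(q^3 - 6*q^2 - 15*q + 100) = (q - 5)*(q - 1)*(q + 2)*(q + 3)*(q^2 - q - 20) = (q - 5)^2*(q - 1)*(q + 2)*(q + 3)*(q + 4)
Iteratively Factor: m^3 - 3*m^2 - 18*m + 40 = (m - 2)*(m^2 - m - 20) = (m - 2)*(m + 4)*(m - 5)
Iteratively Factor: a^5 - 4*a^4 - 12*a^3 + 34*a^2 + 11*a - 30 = (a - 2)*(a^4 - 2*a^3 - 16*a^2 + 2*a + 15) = (a - 2)*(a - 1)*(a^3 - a^2 - 17*a - 15) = (a - 5)*(a - 2)*(a - 1)*(a^2 + 4*a + 3) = (a - 5)*(a - 2)*(a - 1)*(a + 3)*(a + 1)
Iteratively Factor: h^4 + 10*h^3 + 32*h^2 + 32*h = (h + 2)*(h^3 + 8*h^2 + 16*h) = (h + 2)*(h + 4)*(h^2 + 4*h) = h*(h + 2)*(h + 4)*(h + 4)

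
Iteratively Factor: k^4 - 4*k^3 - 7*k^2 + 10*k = (k + 2)*(k^3 - 6*k^2 + 5*k) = k*(k + 2)*(k^2 - 6*k + 5) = k*(k - 5)*(k + 2)*(k - 1)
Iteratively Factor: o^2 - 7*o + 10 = (o - 2)*(o - 5)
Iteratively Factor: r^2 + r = (r)*(r + 1)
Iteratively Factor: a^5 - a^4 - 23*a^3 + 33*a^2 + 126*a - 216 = (a + 3)*(a^4 - 4*a^3 - 11*a^2 + 66*a - 72) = (a - 3)*(a + 3)*(a^3 - a^2 - 14*a + 24) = (a - 3)*(a + 3)*(a + 4)*(a^2 - 5*a + 6) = (a - 3)^2*(a + 3)*(a + 4)*(a - 2)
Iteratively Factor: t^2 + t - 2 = (t - 1)*(t + 2)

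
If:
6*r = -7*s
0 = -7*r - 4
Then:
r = -4/7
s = 24/49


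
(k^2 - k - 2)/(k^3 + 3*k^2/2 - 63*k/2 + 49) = 2*(k + 1)/(2*k^2 + 7*k - 49)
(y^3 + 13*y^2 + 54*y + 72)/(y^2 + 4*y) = y + 9 + 18/y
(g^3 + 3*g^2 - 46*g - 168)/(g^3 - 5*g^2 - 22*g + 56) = (g + 6)/(g - 2)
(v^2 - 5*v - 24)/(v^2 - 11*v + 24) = (v + 3)/(v - 3)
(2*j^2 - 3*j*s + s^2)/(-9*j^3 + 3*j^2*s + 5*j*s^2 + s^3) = (-2*j + s)/(9*j^2 + 6*j*s + s^2)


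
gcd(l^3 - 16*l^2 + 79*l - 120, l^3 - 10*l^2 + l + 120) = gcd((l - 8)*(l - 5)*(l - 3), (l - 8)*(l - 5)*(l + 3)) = l^2 - 13*l + 40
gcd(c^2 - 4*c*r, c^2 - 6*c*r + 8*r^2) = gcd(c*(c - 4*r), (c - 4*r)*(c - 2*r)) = -c + 4*r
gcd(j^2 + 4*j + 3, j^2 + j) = j + 1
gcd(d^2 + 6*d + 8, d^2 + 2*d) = d + 2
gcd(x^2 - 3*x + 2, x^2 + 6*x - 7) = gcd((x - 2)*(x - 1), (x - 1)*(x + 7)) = x - 1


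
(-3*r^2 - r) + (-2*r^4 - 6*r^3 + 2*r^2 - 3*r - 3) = -2*r^4 - 6*r^3 - r^2 - 4*r - 3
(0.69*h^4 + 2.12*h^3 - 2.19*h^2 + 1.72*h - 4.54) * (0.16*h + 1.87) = 0.1104*h^5 + 1.6295*h^4 + 3.614*h^3 - 3.8201*h^2 + 2.49*h - 8.4898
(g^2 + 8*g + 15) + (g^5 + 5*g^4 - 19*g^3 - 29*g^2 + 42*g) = g^5 + 5*g^4 - 19*g^3 - 28*g^2 + 50*g + 15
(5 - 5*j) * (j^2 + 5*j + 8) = -5*j^3 - 20*j^2 - 15*j + 40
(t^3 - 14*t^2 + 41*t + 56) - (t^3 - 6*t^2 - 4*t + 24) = -8*t^2 + 45*t + 32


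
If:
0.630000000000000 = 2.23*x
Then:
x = 0.28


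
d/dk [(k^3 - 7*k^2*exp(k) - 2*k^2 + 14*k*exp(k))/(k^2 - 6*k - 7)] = (-2*k*(k - 3)*(k^2 - 7*k*exp(k) - 2*k + 14*exp(k)) + (-k^2 + 6*k + 7)*(7*k^2*exp(k) - 3*k^2 + 4*k - 14*exp(k)))/(-k^2 + 6*k + 7)^2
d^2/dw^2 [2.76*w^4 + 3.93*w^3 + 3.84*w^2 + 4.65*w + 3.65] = 33.12*w^2 + 23.58*w + 7.68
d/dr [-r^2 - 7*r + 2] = -2*r - 7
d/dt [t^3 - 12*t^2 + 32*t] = 3*t^2 - 24*t + 32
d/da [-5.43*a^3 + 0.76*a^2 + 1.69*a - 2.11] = -16.29*a^2 + 1.52*a + 1.69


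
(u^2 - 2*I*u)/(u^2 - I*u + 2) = u/(u + I)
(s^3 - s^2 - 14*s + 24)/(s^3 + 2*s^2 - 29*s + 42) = (s + 4)/(s + 7)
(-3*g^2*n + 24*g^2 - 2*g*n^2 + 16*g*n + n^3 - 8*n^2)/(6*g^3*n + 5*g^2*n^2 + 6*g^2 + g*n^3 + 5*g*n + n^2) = (-3*g^2*n + 24*g^2 - 2*g*n^2 + 16*g*n + n^3 - 8*n^2)/(6*g^3*n + 5*g^2*n^2 + 6*g^2 + g*n^3 + 5*g*n + n^2)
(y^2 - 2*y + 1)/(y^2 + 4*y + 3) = (y^2 - 2*y + 1)/(y^2 + 4*y + 3)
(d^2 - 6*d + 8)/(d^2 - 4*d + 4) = (d - 4)/(d - 2)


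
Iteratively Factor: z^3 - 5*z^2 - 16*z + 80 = (z - 4)*(z^2 - z - 20) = (z - 5)*(z - 4)*(z + 4)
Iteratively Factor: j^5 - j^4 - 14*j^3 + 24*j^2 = (j - 2)*(j^4 + j^3 - 12*j^2) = (j - 3)*(j - 2)*(j^3 + 4*j^2) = j*(j - 3)*(j - 2)*(j^2 + 4*j) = j*(j - 3)*(j - 2)*(j + 4)*(j)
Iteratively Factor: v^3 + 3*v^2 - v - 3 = (v + 3)*(v^2 - 1) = (v + 1)*(v + 3)*(v - 1)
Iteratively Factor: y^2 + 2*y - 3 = (y - 1)*(y + 3)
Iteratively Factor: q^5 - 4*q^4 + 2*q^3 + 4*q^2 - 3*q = (q + 1)*(q^4 - 5*q^3 + 7*q^2 - 3*q) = (q - 1)*(q + 1)*(q^3 - 4*q^2 + 3*q) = (q - 1)^2*(q + 1)*(q^2 - 3*q) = q*(q - 1)^2*(q + 1)*(q - 3)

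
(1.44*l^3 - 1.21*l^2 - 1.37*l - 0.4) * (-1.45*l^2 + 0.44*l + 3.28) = -2.088*l^5 + 2.3881*l^4 + 6.1773*l^3 - 3.9916*l^2 - 4.6696*l - 1.312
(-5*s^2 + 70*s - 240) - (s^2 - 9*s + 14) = -6*s^2 + 79*s - 254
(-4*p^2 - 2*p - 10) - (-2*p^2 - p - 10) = -2*p^2 - p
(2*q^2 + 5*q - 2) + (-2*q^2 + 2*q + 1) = 7*q - 1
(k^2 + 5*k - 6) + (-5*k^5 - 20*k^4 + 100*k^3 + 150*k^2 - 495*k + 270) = -5*k^5 - 20*k^4 + 100*k^3 + 151*k^2 - 490*k + 264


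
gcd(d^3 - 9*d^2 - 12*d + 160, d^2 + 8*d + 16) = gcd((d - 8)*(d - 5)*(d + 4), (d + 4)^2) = d + 4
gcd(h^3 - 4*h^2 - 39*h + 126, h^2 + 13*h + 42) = h + 6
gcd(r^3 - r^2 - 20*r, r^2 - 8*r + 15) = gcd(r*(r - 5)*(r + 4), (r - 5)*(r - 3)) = r - 5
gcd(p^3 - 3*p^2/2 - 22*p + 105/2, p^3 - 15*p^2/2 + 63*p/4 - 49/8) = p - 7/2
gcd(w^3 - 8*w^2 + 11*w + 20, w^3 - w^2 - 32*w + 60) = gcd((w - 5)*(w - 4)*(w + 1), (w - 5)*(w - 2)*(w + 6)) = w - 5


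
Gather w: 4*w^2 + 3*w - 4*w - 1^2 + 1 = 4*w^2 - w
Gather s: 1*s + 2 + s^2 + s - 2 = s^2 + 2*s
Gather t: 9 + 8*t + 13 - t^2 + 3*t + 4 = -t^2 + 11*t + 26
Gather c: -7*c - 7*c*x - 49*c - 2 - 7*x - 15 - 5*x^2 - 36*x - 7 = c*(-7*x - 56) - 5*x^2 - 43*x - 24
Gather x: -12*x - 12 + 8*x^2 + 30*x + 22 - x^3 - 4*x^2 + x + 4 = -x^3 + 4*x^2 + 19*x + 14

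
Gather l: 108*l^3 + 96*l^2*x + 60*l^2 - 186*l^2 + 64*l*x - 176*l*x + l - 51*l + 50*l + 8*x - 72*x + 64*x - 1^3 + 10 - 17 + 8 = 108*l^3 + l^2*(96*x - 126) - 112*l*x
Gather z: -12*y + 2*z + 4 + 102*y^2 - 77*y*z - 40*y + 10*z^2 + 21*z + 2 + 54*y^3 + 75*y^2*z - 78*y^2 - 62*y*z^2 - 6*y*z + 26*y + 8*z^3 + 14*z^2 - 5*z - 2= 54*y^3 + 24*y^2 - 26*y + 8*z^3 + z^2*(24 - 62*y) + z*(75*y^2 - 83*y + 18) + 4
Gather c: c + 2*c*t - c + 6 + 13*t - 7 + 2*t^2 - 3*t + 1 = 2*c*t + 2*t^2 + 10*t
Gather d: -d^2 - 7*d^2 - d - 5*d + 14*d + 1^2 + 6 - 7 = -8*d^2 + 8*d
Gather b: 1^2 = 1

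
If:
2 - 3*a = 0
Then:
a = 2/3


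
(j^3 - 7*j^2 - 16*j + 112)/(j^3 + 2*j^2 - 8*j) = (j^2 - 11*j + 28)/(j*(j - 2))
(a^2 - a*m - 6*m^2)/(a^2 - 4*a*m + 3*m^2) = (a + 2*m)/(a - m)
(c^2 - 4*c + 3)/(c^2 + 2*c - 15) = (c - 1)/(c + 5)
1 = 1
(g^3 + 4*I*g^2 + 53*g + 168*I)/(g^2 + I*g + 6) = (g^2 + I*g + 56)/(g - 2*I)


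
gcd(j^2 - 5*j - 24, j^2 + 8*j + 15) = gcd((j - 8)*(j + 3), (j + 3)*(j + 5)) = j + 3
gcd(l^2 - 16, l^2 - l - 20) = l + 4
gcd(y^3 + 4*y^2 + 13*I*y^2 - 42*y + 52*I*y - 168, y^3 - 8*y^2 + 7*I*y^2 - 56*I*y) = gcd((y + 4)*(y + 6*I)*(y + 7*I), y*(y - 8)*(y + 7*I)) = y + 7*I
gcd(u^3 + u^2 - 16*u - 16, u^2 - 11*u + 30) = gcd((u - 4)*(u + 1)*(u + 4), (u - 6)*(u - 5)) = 1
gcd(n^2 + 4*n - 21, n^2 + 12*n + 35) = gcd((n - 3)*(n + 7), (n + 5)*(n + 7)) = n + 7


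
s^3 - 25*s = s*(s - 5)*(s + 5)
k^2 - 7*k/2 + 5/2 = (k - 5/2)*(k - 1)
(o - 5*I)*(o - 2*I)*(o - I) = o^3 - 8*I*o^2 - 17*o + 10*I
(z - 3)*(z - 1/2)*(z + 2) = z^3 - 3*z^2/2 - 11*z/2 + 3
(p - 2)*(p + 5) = p^2 + 3*p - 10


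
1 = 1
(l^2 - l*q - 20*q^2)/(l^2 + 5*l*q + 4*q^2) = (l - 5*q)/(l + q)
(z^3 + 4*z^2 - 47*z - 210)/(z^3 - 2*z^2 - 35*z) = (z + 6)/z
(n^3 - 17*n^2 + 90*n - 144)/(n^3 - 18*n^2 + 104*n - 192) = (n - 3)/(n - 4)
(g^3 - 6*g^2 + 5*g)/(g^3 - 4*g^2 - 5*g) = (g - 1)/(g + 1)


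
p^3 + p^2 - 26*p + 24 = (p - 4)*(p - 1)*(p + 6)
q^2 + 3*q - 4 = (q - 1)*(q + 4)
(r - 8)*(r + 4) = r^2 - 4*r - 32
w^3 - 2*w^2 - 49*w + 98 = (w - 7)*(w - 2)*(w + 7)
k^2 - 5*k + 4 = (k - 4)*(k - 1)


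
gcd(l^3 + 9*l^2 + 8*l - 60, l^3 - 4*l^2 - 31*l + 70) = l^2 + 3*l - 10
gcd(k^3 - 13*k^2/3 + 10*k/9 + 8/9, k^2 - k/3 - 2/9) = k^2 - k/3 - 2/9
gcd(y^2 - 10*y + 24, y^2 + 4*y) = 1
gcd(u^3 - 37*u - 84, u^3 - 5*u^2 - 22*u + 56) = u^2 - 3*u - 28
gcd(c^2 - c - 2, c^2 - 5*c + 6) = c - 2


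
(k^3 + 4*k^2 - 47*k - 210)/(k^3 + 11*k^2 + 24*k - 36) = (k^2 - 2*k - 35)/(k^2 + 5*k - 6)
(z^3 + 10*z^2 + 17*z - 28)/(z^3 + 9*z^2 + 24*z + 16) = (z^2 + 6*z - 7)/(z^2 + 5*z + 4)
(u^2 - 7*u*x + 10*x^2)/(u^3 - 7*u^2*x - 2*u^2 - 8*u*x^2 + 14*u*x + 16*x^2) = (u^2 - 7*u*x + 10*x^2)/(u^3 - 7*u^2*x - 2*u^2 - 8*u*x^2 + 14*u*x + 16*x^2)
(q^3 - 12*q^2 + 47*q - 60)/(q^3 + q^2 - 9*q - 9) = (q^2 - 9*q + 20)/(q^2 + 4*q + 3)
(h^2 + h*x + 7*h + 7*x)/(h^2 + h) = (h^2 + h*x + 7*h + 7*x)/(h*(h + 1))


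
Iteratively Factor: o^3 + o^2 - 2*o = (o + 2)*(o^2 - o) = (o - 1)*(o + 2)*(o)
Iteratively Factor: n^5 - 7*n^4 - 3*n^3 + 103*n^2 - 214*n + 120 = (n - 2)*(n^4 - 5*n^3 - 13*n^2 + 77*n - 60) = (n - 2)*(n - 1)*(n^3 - 4*n^2 - 17*n + 60) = (n - 5)*(n - 2)*(n - 1)*(n^2 + n - 12) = (n - 5)*(n - 2)*(n - 1)*(n + 4)*(n - 3)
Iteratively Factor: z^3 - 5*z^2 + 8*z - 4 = (z - 2)*(z^2 - 3*z + 2) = (z - 2)^2*(z - 1)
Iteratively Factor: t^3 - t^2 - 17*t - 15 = (t + 3)*(t^2 - 4*t - 5) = (t + 1)*(t + 3)*(t - 5)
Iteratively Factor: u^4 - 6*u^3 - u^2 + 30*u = (u)*(u^3 - 6*u^2 - u + 30) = u*(u - 3)*(u^2 - 3*u - 10) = u*(u - 5)*(u - 3)*(u + 2)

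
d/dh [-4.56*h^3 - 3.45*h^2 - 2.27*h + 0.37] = -13.68*h^2 - 6.9*h - 2.27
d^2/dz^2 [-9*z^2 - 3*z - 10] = -18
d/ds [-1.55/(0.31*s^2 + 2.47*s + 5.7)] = (0.961*s + 3.8285)/(0.31*s^2 + 2.47*s + 5.7)^2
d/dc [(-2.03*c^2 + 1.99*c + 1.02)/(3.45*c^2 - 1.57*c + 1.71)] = (-3.6784*c^2 - 13.9806*c + 5.0043)/(11.9025*c^4 - 10.833*c^3 + 14.2639*c^2 - 5.3694*c + 2.9241)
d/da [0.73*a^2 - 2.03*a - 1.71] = 1.46*a - 2.03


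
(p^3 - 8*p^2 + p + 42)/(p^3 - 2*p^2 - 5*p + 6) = (p - 7)/(p - 1)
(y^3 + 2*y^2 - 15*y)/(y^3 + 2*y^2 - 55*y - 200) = y*(y - 3)/(y^2 - 3*y - 40)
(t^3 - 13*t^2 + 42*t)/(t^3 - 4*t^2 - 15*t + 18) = t*(t - 7)/(t^2 + 2*t - 3)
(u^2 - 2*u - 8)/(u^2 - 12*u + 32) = (u + 2)/(u - 8)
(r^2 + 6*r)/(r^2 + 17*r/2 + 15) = 2*r/(2*r + 5)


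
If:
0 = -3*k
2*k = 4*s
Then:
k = 0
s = 0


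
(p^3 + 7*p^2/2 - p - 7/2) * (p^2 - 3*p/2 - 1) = p^5 + 2*p^4 - 29*p^3/4 - 11*p^2/2 + 25*p/4 + 7/2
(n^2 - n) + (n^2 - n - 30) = 2*n^2 - 2*n - 30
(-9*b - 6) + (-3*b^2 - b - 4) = -3*b^2 - 10*b - 10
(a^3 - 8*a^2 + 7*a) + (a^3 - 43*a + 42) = 2*a^3 - 8*a^2 - 36*a + 42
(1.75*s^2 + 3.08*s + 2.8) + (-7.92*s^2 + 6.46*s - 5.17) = -6.17*s^2 + 9.54*s - 2.37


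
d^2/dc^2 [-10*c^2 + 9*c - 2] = -20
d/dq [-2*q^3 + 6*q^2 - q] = -6*q^2 + 12*q - 1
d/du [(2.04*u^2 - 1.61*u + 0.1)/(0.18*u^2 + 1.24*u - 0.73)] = (2.8194*u^2 - 3.0144*u + 1.0513)/(0.0324*u^4 + 0.4464*u^3 + 1.2748*u^2 - 1.8104*u + 0.5329)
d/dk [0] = 0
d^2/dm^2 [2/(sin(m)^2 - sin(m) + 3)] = 2*(-4*sin(m)^4 + 3*sin(m)^3 + 17*sin(m)^2 - 9*sin(m) - 4)/(sin(m)^2 - sin(m) + 3)^3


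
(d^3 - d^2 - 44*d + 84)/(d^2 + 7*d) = d - 8 + 12/d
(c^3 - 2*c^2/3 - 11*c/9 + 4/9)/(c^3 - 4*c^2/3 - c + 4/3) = (c - 1/3)/(c - 1)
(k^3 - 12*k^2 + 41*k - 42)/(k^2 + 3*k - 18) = (k^2 - 9*k + 14)/(k + 6)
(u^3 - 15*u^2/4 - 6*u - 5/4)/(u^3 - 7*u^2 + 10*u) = (4*u^2 + 5*u + 1)/(4*u*(u - 2))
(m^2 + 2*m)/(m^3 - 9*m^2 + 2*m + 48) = m/(m^2 - 11*m + 24)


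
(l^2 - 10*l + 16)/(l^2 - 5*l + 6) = (l - 8)/(l - 3)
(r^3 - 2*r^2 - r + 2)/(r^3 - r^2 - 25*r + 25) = (r^2 - r - 2)/(r^2 - 25)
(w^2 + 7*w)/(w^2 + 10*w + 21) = w/(w + 3)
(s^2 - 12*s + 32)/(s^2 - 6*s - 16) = (s - 4)/(s + 2)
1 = 1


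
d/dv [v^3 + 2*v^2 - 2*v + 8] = 3*v^2 + 4*v - 2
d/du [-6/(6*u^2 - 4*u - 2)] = 6*(3*u - 1)/(-3*u^2 + 2*u + 1)^2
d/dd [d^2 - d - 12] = 2*d - 1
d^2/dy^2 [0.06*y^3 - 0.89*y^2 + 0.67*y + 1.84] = 0.36*y - 1.78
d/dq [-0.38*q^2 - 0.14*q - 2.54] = -0.76*q - 0.14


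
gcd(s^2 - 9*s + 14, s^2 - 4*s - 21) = s - 7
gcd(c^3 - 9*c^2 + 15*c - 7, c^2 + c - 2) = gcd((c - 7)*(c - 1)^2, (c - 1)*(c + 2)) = c - 1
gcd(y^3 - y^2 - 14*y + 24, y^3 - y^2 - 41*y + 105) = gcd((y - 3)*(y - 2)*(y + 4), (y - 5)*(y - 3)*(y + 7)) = y - 3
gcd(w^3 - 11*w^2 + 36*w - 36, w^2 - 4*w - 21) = 1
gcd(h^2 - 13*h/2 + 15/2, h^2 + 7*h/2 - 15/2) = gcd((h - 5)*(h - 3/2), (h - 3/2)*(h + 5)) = h - 3/2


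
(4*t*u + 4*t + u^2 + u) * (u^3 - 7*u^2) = 4*t*u^4 - 24*t*u^3 - 28*t*u^2 + u^5 - 6*u^4 - 7*u^3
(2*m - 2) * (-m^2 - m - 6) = -2*m^3 - 10*m + 12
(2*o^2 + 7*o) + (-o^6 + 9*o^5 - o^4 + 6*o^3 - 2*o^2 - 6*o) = -o^6 + 9*o^5 - o^4 + 6*o^3 + o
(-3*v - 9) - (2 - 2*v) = -v - 11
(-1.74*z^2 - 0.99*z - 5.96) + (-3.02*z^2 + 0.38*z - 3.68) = -4.76*z^2 - 0.61*z - 9.64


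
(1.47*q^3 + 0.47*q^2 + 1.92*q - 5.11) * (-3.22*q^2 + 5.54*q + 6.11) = -4.7334*q^5 + 6.6304*q^4 + 5.4031*q^3 + 29.9627*q^2 - 16.5782*q - 31.2221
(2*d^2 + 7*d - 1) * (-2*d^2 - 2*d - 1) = -4*d^4 - 18*d^3 - 14*d^2 - 5*d + 1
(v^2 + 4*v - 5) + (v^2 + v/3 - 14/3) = 2*v^2 + 13*v/3 - 29/3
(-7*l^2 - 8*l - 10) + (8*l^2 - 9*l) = l^2 - 17*l - 10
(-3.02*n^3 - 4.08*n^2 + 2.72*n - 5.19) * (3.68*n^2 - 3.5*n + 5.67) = -11.1136*n^5 - 4.4444*n^4 + 7.1662*n^3 - 51.7528*n^2 + 33.5874*n - 29.4273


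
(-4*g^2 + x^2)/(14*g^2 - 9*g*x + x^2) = (2*g + x)/(-7*g + x)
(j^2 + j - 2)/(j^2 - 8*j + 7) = (j + 2)/(j - 7)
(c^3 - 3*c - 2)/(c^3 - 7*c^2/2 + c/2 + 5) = 2*(c + 1)/(2*c - 5)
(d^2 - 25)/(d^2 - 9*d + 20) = (d + 5)/(d - 4)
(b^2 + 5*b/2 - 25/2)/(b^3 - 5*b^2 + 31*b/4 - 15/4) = 2*(b + 5)/(2*b^2 - 5*b + 3)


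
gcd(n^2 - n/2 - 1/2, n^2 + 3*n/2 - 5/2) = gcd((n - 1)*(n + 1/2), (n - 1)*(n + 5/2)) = n - 1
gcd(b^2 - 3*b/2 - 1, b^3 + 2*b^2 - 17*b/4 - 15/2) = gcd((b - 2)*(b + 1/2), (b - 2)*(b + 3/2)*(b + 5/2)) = b - 2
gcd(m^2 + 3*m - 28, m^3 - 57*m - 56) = m + 7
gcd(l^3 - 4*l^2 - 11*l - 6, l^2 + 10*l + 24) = 1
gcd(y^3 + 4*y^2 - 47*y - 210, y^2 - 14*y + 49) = y - 7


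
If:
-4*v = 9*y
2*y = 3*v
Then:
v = 0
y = 0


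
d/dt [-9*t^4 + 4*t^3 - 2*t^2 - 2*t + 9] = -36*t^3 + 12*t^2 - 4*t - 2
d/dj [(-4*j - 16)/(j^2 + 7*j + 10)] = 4*(j^2 + 8*j + 18)/(j^4 + 14*j^3 + 69*j^2 + 140*j + 100)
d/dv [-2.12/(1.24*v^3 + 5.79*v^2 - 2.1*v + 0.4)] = (7.8864*v^2 + 24.5496*v - 4.452)/(1.24*v^3 + 5.79*v^2 - 2.1*v + 0.4)^2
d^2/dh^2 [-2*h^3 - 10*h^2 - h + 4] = -12*h - 20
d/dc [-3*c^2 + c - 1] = 1 - 6*c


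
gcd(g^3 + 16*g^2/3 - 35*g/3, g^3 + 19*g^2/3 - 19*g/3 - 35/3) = g^2 + 16*g/3 - 35/3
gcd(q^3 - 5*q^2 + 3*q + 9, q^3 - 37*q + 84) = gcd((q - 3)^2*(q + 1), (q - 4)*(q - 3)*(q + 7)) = q - 3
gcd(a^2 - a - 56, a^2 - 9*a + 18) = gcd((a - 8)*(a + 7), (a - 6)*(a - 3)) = 1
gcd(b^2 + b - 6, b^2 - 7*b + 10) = b - 2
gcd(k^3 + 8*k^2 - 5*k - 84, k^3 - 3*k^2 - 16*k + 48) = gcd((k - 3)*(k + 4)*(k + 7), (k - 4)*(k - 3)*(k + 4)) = k^2 + k - 12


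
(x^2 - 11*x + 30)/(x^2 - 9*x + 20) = (x - 6)/(x - 4)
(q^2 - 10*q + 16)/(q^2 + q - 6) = (q - 8)/(q + 3)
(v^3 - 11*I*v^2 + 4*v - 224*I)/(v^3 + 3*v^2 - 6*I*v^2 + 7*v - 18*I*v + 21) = (v^2 - 4*I*v + 32)/(v^2 + v*(3 + I) + 3*I)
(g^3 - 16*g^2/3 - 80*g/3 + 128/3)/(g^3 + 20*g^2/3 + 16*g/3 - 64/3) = (g - 8)/(g + 4)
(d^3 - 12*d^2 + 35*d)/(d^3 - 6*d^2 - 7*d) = (d - 5)/(d + 1)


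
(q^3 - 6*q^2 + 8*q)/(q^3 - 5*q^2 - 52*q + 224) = q*(q - 2)/(q^2 - q - 56)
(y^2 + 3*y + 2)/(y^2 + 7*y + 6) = (y + 2)/(y + 6)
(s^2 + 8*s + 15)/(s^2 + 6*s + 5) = (s + 3)/(s + 1)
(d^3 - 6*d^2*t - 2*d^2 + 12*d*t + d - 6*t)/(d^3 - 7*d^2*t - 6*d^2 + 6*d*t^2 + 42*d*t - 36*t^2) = (-d^2 + 2*d - 1)/(-d^2 + d*t + 6*d - 6*t)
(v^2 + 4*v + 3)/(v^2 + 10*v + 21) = (v + 1)/(v + 7)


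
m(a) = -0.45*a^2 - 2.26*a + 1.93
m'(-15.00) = 11.24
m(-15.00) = -65.42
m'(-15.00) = 11.24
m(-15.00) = -65.42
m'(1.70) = -3.79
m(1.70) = -3.21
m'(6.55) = -8.16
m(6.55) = -32.18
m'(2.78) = -4.76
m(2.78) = -7.83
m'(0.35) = -2.58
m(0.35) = 1.08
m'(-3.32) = 0.73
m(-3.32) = 4.47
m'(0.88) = -3.05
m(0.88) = -0.41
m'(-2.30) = -0.19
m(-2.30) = 4.75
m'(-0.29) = -2.00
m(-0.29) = 2.55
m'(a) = -0.9*a - 2.26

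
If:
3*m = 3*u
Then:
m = u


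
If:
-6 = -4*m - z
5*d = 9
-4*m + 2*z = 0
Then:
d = 9/5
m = 1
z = 2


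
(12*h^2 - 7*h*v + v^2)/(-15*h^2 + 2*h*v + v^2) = (-4*h + v)/(5*h + v)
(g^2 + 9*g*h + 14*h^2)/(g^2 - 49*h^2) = (g + 2*h)/(g - 7*h)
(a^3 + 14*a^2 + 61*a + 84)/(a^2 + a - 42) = (a^2 + 7*a + 12)/(a - 6)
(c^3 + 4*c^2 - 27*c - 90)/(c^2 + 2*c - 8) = (c^3 + 4*c^2 - 27*c - 90)/(c^2 + 2*c - 8)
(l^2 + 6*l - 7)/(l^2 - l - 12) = (-l^2 - 6*l + 7)/(-l^2 + l + 12)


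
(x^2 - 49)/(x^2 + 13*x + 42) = (x - 7)/(x + 6)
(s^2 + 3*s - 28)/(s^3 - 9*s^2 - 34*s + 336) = (s^2 + 3*s - 28)/(s^3 - 9*s^2 - 34*s + 336)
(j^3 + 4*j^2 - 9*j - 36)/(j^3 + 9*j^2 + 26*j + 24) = (j - 3)/(j + 2)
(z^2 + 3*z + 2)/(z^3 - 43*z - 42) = (z + 2)/(z^2 - z - 42)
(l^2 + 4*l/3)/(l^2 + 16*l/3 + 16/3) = l/(l + 4)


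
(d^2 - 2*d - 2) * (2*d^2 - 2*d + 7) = 2*d^4 - 6*d^3 + 7*d^2 - 10*d - 14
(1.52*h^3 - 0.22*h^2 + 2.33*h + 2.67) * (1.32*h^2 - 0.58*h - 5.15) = 2.0064*h^5 - 1.172*h^4 - 4.6248*h^3 + 3.306*h^2 - 13.5481*h - 13.7505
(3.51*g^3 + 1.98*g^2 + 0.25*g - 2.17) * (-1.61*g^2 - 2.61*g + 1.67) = -5.6511*g^5 - 12.3489*g^4 + 0.291399999999999*g^3 + 6.1478*g^2 + 6.0812*g - 3.6239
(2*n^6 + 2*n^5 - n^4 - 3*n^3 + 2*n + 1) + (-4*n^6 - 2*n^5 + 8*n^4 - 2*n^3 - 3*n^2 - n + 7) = -2*n^6 + 7*n^4 - 5*n^3 - 3*n^2 + n + 8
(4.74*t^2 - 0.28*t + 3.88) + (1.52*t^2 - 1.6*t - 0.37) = 6.26*t^2 - 1.88*t + 3.51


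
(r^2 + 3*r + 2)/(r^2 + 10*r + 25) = (r^2 + 3*r + 2)/(r^2 + 10*r + 25)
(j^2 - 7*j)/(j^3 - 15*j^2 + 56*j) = 1/(j - 8)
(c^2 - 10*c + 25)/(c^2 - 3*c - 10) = (c - 5)/(c + 2)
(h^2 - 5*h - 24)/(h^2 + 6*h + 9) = (h - 8)/(h + 3)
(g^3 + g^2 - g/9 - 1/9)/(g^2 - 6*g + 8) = (g^3 + g^2 - g/9 - 1/9)/(g^2 - 6*g + 8)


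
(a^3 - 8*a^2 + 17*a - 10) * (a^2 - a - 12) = a^5 - 9*a^4 + 13*a^3 + 69*a^2 - 194*a + 120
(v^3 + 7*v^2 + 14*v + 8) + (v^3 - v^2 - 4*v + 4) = 2*v^3 + 6*v^2 + 10*v + 12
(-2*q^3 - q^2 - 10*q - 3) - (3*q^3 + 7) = -5*q^3 - q^2 - 10*q - 10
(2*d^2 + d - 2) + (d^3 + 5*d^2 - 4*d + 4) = d^3 + 7*d^2 - 3*d + 2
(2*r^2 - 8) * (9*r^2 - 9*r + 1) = 18*r^4 - 18*r^3 - 70*r^2 + 72*r - 8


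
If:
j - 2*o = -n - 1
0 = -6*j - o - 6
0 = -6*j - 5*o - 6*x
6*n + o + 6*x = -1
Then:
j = -53/60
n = -91/60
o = -7/10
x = 22/15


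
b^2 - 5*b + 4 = (b - 4)*(b - 1)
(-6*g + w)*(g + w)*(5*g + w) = -30*g^3 - 31*g^2*w + w^3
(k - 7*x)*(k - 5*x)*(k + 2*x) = k^3 - 10*k^2*x + 11*k*x^2 + 70*x^3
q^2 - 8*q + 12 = (q - 6)*(q - 2)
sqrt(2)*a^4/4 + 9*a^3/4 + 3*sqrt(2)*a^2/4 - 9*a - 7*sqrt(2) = (a/2 + 1)*(a - 2)*(a + 7*sqrt(2)/2)*(sqrt(2)*a/2 + 1)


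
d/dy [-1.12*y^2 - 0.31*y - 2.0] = -2.24*y - 0.31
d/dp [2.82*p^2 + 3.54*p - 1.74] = 5.64*p + 3.54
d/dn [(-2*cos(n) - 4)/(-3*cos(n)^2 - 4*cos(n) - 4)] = 2*(3*cos(n)^2 + 12*cos(n) + 4)*sin(n)/(-3*sin(n)^2 + 4*cos(n) + 7)^2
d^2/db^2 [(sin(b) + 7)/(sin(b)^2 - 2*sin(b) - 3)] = (-sin(b)^4 - 29*sin(b)^3 + 55*sin(b)^2 - 119*sin(b) + 86)/((sin(b) - 3)^3*(sin(b) + 1)^2)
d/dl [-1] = 0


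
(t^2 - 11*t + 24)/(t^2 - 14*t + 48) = (t - 3)/(t - 6)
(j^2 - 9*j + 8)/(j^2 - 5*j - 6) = (-j^2 + 9*j - 8)/(-j^2 + 5*j + 6)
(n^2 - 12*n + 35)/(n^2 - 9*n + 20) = (n - 7)/(n - 4)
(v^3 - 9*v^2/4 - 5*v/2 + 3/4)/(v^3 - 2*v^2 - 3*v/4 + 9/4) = (4*v^2 - 13*v + 3)/(4*v^2 - 12*v + 9)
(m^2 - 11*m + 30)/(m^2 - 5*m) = (m - 6)/m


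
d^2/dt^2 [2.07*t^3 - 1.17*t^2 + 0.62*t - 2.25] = 12.42*t - 2.34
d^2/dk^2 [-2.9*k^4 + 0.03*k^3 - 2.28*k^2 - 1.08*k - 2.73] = -34.8*k^2 + 0.18*k - 4.56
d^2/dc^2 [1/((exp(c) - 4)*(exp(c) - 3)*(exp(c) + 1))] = (9*exp(5*c) - 66*exp(4*c) + 154*exp(3*c) - 198*exp(2*c) + 313*exp(c) - 60)*exp(c)/(exp(9*c) - 18*exp(8*c) + 123*exp(7*c) - 360*exp(6*c) + 183*exp(5*c) + 1206*exp(4*c) - 1603*exp(3*c) - 1692*exp(2*c) + 2160*exp(c) + 1728)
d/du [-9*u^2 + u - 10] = 1 - 18*u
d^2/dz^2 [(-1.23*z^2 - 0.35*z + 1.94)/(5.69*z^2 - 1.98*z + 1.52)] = (5.6843418860808e-14*z^4 - 50.378122*z^3 + 440.685948*z^2 - 112.976088*z - 26.136496)/(184.220009*z^6 - 192.314034*z^5 + 214.556244*z^4 - 110.510136*z^3 + 57.315552*z^2 - 13.723776*z + 3.511808)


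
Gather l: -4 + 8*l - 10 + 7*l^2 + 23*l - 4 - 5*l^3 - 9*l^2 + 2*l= -5*l^3 - 2*l^2 + 33*l - 18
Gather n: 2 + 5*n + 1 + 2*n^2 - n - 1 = 2*n^2 + 4*n + 2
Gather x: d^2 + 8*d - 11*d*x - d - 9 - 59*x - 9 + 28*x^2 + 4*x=d^2 + 7*d + 28*x^2 + x*(-11*d - 55) - 18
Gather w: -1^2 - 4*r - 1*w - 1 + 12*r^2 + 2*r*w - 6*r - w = 12*r^2 - 10*r + w*(2*r - 2) - 2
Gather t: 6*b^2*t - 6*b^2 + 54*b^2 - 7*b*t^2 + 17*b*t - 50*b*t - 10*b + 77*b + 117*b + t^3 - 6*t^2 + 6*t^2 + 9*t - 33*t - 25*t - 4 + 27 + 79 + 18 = 48*b^2 - 7*b*t^2 + 184*b + t^3 + t*(6*b^2 - 33*b - 49) + 120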